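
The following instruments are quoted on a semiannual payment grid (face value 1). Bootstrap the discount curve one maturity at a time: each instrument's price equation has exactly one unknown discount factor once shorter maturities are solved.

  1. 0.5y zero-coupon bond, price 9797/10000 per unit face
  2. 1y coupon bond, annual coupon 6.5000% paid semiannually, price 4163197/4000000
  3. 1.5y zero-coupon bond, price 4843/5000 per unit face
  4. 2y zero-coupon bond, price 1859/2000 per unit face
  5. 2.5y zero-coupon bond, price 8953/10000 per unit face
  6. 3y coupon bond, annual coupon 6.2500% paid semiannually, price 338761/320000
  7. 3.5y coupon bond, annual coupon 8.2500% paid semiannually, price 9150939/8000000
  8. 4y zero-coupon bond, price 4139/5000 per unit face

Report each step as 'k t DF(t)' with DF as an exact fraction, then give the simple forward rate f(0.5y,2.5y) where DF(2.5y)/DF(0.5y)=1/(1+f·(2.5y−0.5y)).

step 1 [0.5y] zero: DF = P = 9797/10000 ≈ 0.979700
step 2 [1y] bond c/2=13/400: DF=(4163197/4000000 − 13/400·(0.979700))/(1+13/400) = 2443/2500 ≈ 0.977200
step 3 [1.5y] zero: DF = P = 4843/5000 ≈ 0.968600
step 4 [2y] zero: DF = P = 1859/2000 ≈ 0.929500
step 5 [2.5y] zero: DF = P = 8953/10000 ≈ 0.895300
step 6 [3y] bond c/2=1/32: DF=(338761/320000 − 1/32·(0.979700+0.977200+0.968600+0.929500+0.895300))/(1+1/32) = 4413/5000 ≈ 0.882600
step 7 [3.5y] bond c/2=33/800: DF=(9150939/8000000 − 33/800·(0.979700+0.977200+0.968600+0.929500+0.895300+0.882600))/(1+33/800) = 4377/5000 ≈ 0.875400
step 8 [4y] zero: DF = P = 4139/5000 ≈ 0.827800

1 1/2 9797/10000
2 1 2443/2500
3 3/2 4843/5000
4 2 1859/2000
5 5/2 8953/10000
6 3 4413/5000
7 7/2 4377/5000
8 4 4139/5000
f(0.5y,2.5y) = ((9797/10000)/(8953/10000) − 1)/(2) = 422/8953 ≈ 4.7135%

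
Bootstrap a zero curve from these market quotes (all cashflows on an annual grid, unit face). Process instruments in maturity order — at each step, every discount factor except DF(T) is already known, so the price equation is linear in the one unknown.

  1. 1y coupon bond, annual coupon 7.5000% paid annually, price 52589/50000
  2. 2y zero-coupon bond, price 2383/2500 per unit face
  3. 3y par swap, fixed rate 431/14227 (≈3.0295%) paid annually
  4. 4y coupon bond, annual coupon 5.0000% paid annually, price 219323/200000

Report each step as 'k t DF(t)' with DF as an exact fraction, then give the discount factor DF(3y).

1 1 1223/1250
2 2 2383/2500
3 3 4569/5000
4 4 9089/10000
DF(3y) = 4569/5000 ≈ 0.913800

step 1 [1y] bond c/1=3/40: DF=(52589/50000 − 3/40·(0))/(1+3/40) = 1223/1250 ≈ 0.978400
step 2 [2y] zero: DF = P = 2383/2500 ≈ 0.953200
step 3 [3y] swap r/1=431/14227: DF=(1 − 431/14227·(0.978400+0.953200))/(1+431/14227) = 4569/5000 ≈ 0.913800
step 4 [4y] bond c/1=1/20: DF=(219323/200000 − 1/20·(0.978400+0.953200+0.913800))/(1+1/20) = 9089/10000 ≈ 0.908900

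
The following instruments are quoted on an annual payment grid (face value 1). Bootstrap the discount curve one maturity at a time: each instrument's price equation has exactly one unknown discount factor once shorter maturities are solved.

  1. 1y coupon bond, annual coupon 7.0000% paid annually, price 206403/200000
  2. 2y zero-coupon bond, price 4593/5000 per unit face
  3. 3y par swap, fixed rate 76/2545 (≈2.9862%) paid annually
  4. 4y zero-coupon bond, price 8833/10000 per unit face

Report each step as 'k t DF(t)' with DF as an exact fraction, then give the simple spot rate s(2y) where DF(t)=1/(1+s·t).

step 1 [1y] bond c/1=7/100: DF=(206403/200000 − 7/100·(0))/(1+7/100) = 1929/2000 ≈ 0.964500
step 2 [2y] zero: DF = P = 4593/5000 ≈ 0.918600
step 3 [3y] swap r/1=76/2545: DF=(1 − 76/2545·(0.964500+0.918600))/(1+76/2545) = 2291/2500 ≈ 0.916400
step 4 [4y] zero: DF = P = 8833/10000 ≈ 0.883300

1 1 1929/2000
2 2 4593/5000
3 3 2291/2500
4 4 8833/10000
s(2y) = (1/(4593/5000) − 1)/(2) = 407/9186 ≈ 4.4307%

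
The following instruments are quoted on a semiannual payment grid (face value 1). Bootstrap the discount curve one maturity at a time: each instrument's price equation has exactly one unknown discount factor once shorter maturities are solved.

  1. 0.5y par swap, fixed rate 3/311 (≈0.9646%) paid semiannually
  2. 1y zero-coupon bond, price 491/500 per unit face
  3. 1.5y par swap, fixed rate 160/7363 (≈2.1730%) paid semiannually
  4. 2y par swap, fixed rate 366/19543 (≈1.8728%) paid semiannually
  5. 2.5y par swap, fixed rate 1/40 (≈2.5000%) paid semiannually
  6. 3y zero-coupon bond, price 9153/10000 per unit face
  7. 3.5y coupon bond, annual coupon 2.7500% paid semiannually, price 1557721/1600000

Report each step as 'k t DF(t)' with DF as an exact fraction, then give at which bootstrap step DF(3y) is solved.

1 1/2 622/625
2 1 491/500
3 3/2 121/125
4 2 4817/5000
5 5/2 4697/5000
6 3 9153/10000
7 7/2 4411/5000
DF(3y) is solved at step 6

step 1 [0.5y] swap r/2=3/622: DF=(1 − 3/622·(0))/(1+3/622) = 622/625 ≈ 0.995200
step 2 [1y] zero: DF = P = 491/500 ≈ 0.982000
step 3 [1.5y] swap r/2=80/7363: DF=(1 − 80/7363·(0.995200+0.982000))/(1+80/7363) = 121/125 ≈ 0.968000
step 4 [2y] swap r/2=183/19543: DF=(1 − 183/19543·(0.995200+0.982000+0.968000))/(1+183/19543) = 4817/5000 ≈ 0.963400
step 5 [2.5y] swap r/2=1/80: DF=(1 − 1/80·(0.995200+0.982000+0.968000+0.963400))/(1+1/80) = 4697/5000 ≈ 0.939400
step 6 [3y] zero: DF = P = 9153/10000 ≈ 0.915300
step 7 [3.5y] bond c/2=11/800: DF=(1557721/1600000 − 11/800·(0.995200+0.982000+0.968000+0.963400+0.939400+0.915300))/(1+11/800) = 4411/5000 ≈ 0.882200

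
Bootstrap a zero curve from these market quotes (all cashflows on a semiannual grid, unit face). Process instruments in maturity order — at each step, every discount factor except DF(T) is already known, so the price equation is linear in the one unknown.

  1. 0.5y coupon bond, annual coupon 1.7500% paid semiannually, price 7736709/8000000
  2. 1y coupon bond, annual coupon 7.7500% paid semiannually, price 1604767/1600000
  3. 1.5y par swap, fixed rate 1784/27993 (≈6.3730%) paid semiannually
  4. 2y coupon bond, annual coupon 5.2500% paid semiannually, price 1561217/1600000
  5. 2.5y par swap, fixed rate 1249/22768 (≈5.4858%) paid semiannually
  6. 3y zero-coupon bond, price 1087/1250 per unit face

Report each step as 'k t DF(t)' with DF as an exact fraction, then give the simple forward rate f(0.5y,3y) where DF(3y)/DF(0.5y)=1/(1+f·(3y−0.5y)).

step 1 [0.5y] bond c/2=7/800: DF=(7736709/8000000 − 7/800·(0))/(1+7/800) = 9587/10000 ≈ 0.958700
step 2 [1y] bond c/2=31/800: DF=(1604767/1600000 − 31/800·(0.958700))/(1+31/800) = 4649/5000 ≈ 0.929800
step 3 [1.5y] swap r/2=892/27993: DF=(1 − 892/27993·(0.958700+0.929800))/(1+892/27993) = 2277/2500 ≈ 0.910800
step 4 [2y] bond c/2=21/800: DF=(1561217/1600000 − 21/800·(0.958700+0.929800+0.910800))/(1+21/800) = 1099/1250 ≈ 0.879200
step 5 [2.5y] swap r/2=1249/45536: DF=(1 − 1249/45536·(0.958700+0.929800+0.910800+0.879200))/(1+1249/45536) = 8751/10000 ≈ 0.875100
step 6 [3y] zero: DF = P = 1087/1250 ≈ 0.869600

1 1/2 9587/10000
2 1 4649/5000
3 3/2 2277/2500
4 2 1099/1250
5 5/2 8751/10000
6 3 1087/1250
f(0.5y,3y) = ((9587/10000)/(1087/1250) − 1)/(5/2) = 891/21740 ≈ 4.0984%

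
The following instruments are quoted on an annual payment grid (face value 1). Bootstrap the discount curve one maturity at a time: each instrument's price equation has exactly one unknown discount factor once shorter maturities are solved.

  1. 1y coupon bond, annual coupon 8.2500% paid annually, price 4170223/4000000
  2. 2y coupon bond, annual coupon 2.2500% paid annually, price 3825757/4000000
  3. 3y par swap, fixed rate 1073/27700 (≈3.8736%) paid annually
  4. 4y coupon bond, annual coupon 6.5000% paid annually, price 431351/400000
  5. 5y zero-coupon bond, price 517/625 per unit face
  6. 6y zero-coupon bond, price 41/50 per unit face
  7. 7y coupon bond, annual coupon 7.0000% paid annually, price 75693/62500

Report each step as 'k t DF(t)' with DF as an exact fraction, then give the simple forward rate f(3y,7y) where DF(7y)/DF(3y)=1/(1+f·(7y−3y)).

step 1 [1y] bond c/1=33/400: DF=(4170223/4000000 − 33/400·(0))/(1+33/400) = 9631/10000 ≈ 0.963100
step 2 [2y] bond c/1=9/400: DF=(3825757/4000000 − 9/400·(0.963100))/(1+9/400) = 4571/5000 ≈ 0.914200
step 3 [3y] swap r/1=1073/27700: DF=(1 − 1073/27700·(0.963100+0.914200))/(1+1073/27700) = 8927/10000 ≈ 0.892700
step 4 [4y] bond c/1=13/200: DF=(431351/400000 − 13/200·(0.963100+0.914200+0.892700))/(1+13/200) = 1687/2000 ≈ 0.843500
step 5 [5y] zero: DF = P = 517/625 ≈ 0.827200
step 6 [6y] zero: DF = P = 41/50 ≈ 0.820000
step 7 [7y] bond c/1=7/100: DF=(75693/62500 − 7/100·(0.963100+0.914200+0.892700+0.843500+0.827200+0.820000))/(1+7/100) = 7877/10000 ≈ 0.787700

1 1 9631/10000
2 2 4571/5000
3 3 8927/10000
4 4 1687/2000
5 5 517/625
6 6 41/50
7 7 7877/10000
f(3y,7y) = ((8927/10000)/(7877/10000) − 1)/(4) = 525/15754 ≈ 3.3325%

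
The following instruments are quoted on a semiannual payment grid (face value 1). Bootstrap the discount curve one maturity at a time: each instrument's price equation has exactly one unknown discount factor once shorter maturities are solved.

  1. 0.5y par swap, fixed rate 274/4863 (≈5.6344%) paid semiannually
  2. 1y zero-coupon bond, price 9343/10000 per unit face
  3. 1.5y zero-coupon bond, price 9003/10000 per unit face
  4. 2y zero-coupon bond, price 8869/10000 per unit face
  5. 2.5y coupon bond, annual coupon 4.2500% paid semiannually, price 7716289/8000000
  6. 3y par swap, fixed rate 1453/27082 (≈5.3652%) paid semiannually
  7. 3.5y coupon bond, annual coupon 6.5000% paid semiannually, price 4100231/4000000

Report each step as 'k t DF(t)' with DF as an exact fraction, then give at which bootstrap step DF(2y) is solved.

1 1/2 4863/5000
2 1 9343/10000
3 3/2 9003/10000
4 2 8869/10000
5 5/2 2169/2500
6 3 8547/10000
7 7/2 8223/10000
DF(2y) is solved at step 4

step 1 [0.5y] swap r/2=137/4863: DF=(1 − 137/4863·(0))/(1+137/4863) = 4863/5000 ≈ 0.972600
step 2 [1y] zero: DF = P = 9343/10000 ≈ 0.934300
step 3 [1.5y] zero: DF = P = 9003/10000 ≈ 0.900300
step 4 [2y] zero: DF = P = 8869/10000 ≈ 0.886900
step 5 [2.5y] bond c/2=17/800: DF=(7716289/8000000 − 17/800·(0.972600+0.934300+0.900300+0.886900))/(1+17/800) = 2169/2500 ≈ 0.867600
step 6 [3y] swap r/2=1453/54164: DF=(1 − 1453/54164·(0.972600+0.934300+0.900300+0.886900+0.867600))/(1+1453/54164) = 8547/10000 ≈ 0.854700
step 7 [3.5y] bond c/2=13/400: DF=(4100231/4000000 − 13/400·(0.972600+0.934300+0.900300+0.886900+0.867600+0.854700))/(1+13/400) = 8223/10000 ≈ 0.822300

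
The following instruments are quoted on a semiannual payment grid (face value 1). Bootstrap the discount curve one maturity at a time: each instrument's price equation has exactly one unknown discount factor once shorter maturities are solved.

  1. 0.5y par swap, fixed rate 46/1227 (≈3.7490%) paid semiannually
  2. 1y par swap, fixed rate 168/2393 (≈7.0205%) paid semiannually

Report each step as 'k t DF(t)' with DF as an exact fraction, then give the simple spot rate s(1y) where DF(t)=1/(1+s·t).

1 1/2 1227/1250
2 1 583/625
s(1y) = (1/(583/625) − 1)/(1) = 42/583 ≈ 7.2041%

step 1 [0.5y] swap r/2=23/1227: DF=(1 − 23/1227·(0))/(1+23/1227) = 1227/1250 ≈ 0.981600
step 2 [1y] swap r/2=84/2393: DF=(1 − 84/2393·(0.981600))/(1+84/2393) = 583/625 ≈ 0.932800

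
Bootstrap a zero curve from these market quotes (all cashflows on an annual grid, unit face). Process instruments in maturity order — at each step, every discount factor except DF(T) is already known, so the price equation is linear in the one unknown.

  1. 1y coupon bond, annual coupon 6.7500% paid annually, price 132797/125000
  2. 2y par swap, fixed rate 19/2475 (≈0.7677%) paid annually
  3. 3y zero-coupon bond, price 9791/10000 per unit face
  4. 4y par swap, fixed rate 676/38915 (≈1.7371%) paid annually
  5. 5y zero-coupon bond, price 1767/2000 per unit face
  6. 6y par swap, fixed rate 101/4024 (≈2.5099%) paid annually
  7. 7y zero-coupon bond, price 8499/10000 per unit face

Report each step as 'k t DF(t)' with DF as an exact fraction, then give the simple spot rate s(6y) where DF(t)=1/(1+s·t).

1 1 622/625
2 2 1231/1250
3 3 9791/10000
4 4 2331/2500
5 5 1767/2000
6 6 4293/5000
7 7 8499/10000
s(6y) = (1/(4293/5000) − 1)/(6) = 707/25758 ≈ 2.7448%

step 1 [1y] bond c/1=27/400: DF=(132797/125000 − 27/400·(0))/(1+27/400) = 622/625 ≈ 0.995200
step 2 [2y] swap r/1=19/2475: DF=(1 − 19/2475·(0.995200))/(1+19/2475) = 1231/1250 ≈ 0.984800
step 3 [3y] zero: DF = P = 9791/10000 ≈ 0.979100
step 4 [4y] swap r/1=676/38915: DF=(1 − 676/38915·(0.995200+0.984800+0.979100))/(1+676/38915) = 2331/2500 ≈ 0.932400
step 5 [5y] zero: DF = P = 1767/2000 ≈ 0.883500
step 6 [6y] swap r/1=101/4024: DF=(1 − 101/4024·(0.995200+0.984800+0.979100+0.932400+0.883500))/(1+101/4024) = 4293/5000 ≈ 0.858600
step 7 [7y] zero: DF = P = 8499/10000 ≈ 0.849900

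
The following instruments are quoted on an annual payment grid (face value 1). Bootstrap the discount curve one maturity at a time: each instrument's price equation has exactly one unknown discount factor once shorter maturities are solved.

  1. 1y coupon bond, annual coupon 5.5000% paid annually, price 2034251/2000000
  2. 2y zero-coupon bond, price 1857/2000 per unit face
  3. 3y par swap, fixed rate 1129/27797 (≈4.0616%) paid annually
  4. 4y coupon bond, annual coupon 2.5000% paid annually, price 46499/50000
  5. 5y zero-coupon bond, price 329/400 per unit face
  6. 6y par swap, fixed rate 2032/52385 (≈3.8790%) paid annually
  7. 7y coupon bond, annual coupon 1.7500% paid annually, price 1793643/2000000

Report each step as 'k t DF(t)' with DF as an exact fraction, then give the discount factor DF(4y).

1 1 9641/10000
2 2 1857/2000
3 3 8871/10000
4 4 1679/2000
5 5 329/400
6 6 498/625
7 7 7913/10000
DF(4y) = 1679/2000 ≈ 0.839500

step 1 [1y] bond c/1=11/200: DF=(2034251/2000000 − 11/200·(0))/(1+11/200) = 9641/10000 ≈ 0.964100
step 2 [2y] zero: DF = P = 1857/2000 ≈ 0.928500
step 3 [3y] swap r/1=1129/27797: DF=(1 − 1129/27797·(0.964100+0.928500))/(1+1129/27797) = 8871/10000 ≈ 0.887100
step 4 [4y] bond c/1=1/40: DF=(46499/50000 − 1/40·(0.964100+0.928500+0.887100))/(1+1/40) = 1679/2000 ≈ 0.839500
step 5 [5y] zero: DF = P = 329/400 ≈ 0.822500
step 6 [6y] swap r/1=2032/52385: DF=(1 − 2032/52385·(0.964100+0.928500+0.887100+0.839500+0.822500))/(1+2032/52385) = 498/625 ≈ 0.796800
step 7 [7y] bond c/1=7/400: DF=(1793643/2000000 − 7/400·(0.964100+0.928500+0.887100+0.839500+0.822500+0.796800))/(1+7/400) = 7913/10000 ≈ 0.791300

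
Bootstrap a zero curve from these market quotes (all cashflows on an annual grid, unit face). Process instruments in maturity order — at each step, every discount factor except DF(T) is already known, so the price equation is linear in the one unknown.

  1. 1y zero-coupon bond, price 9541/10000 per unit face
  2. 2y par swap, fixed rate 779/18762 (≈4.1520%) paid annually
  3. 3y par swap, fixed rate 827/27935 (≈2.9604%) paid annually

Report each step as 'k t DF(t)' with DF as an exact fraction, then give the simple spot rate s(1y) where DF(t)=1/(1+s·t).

1 1 9541/10000
2 2 9221/10000
3 3 9173/10000
s(1y) = (1/(9541/10000) − 1)/(1) = 459/9541 ≈ 4.8108%

step 1 [1y] zero: DF = P = 9541/10000 ≈ 0.954100
step 2 [2y] swap r/1=779/18762: DF=(1 − 779/18762·(0.954100))/(1+779/18762) = 9221/10000 ≈ 0.922100
step 3 [3y] swap r/1=827/27935: DF=(1 − 827/27935·(0.954100+0.922100))/(1+827/27935) = 9173/10000 ≈ 0.917300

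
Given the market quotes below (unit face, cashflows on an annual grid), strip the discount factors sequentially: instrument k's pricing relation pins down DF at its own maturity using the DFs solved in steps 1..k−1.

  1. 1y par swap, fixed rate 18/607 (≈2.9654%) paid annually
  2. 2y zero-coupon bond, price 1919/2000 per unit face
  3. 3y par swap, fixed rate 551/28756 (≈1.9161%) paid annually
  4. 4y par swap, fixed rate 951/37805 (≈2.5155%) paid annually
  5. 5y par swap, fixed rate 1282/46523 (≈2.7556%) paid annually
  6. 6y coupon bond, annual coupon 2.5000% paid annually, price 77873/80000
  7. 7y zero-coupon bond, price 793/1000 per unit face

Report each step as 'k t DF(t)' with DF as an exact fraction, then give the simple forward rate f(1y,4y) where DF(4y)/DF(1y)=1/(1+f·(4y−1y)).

1 1 607/625
2 2 1919/2000
3 3 9449/10000
4 4 9049/10000
5 5 4359/5000
6 6 4181/5000
7 7 793/1000
f(1y,4y) = ((607/625)/(9049/10000) − 1)/(3) = 221/9049 ≈ 2.4423%

step 1 [1y] swap r/1=18/607: DF=(1 − 18/607·(0))/(1+18/607) = 607/625 ≈ 0.971200
step 2 [2y] zero: DF = P = 1919/2000 ≈ 0.959500
step 3 [3y] swap r/1=551/28756: DF=(1 − 551/28756·(0.971200+0.959500))/(1+551/28756) = 9449/10000 ≈ 0.944900
step 4 [4y] swap r/1=951/37805: DF=(1 − 951/37805·(0.971200+0.959500+0.944900))/(1+951/37805) = 9049/10000 ≈ 0.904900
step 5 [5y] swap r/1=1282/46523: DF=(1 − 1282/46523·(0.971200+0.959500+0.944900+0.904900))/(1+1282/46523) = 4359/5000 ≈ 0.871800
step 6 [6y] bond c/1=1/40: DF=(77873/80000 − 1/40·(0.971200+0.959500+0.944900+0.904900+0.871800))/(1+1/40) = 4181/5000 ≈ 0.836200
step 7 [7y] zero: DF = P = 793/1000 ≈ 0.793000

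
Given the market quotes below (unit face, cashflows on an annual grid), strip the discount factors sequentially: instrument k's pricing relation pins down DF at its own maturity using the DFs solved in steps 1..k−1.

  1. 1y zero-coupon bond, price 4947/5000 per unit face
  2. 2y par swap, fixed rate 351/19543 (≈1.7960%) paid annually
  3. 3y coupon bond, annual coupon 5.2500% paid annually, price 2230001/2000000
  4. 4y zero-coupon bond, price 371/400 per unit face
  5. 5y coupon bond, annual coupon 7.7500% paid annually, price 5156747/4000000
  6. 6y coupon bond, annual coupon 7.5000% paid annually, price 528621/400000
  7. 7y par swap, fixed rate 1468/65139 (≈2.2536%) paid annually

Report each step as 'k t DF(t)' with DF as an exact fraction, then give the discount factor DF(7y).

1 1 4947/5000
2 2 9649/10000
3 3 9619/10000
4 4 371/400
5 5 23/25
6 6 897/1000
7 7 2133/2500
DF(7y) = 2133/2500 ≈ 0.853200

step 1 [1y] zero: DF = P = 4947/5000 ≈ 0.989400
step 2 [2y] swap r/1=351/19543: DF=(1 − 351/19543·(0.989400))/(1+351/19543) = 9649/10000 ≈ 0.964900
step 3 [3y] bond c/1=21/400: DF=(2230001/2000000 − 21/400·(0.989400+0.964900))/(1+21/400) = 9619/10000 ≈ 0.961900
step 4 [4y] zero: DF = P = 371/400 ≈ 0.927500
step 5 [5y] bond c/1=31/400: DF=(5156747/4000000 − 31/400·(0.989400+0.964900+0.961900+0.927500))/(1+31/400) = 23/25 ≈ 0.920000
step 6 [6y] bond c/1=3/40: DF=(528621/400000 − 3/40·(0.989400+0.964900+0.961900+0.927500+0.920000))/(1+3/40) = 897/1000 ≈ 0.897000
step 7 [7y] swap r/1=1468/65139: DF=(1 − 1468/65139·(0.989400+0.964900+0.961900+0.927500+0.920000+0.897000))/(1+1468/65139) = 2133/2500 ≈ 0.853200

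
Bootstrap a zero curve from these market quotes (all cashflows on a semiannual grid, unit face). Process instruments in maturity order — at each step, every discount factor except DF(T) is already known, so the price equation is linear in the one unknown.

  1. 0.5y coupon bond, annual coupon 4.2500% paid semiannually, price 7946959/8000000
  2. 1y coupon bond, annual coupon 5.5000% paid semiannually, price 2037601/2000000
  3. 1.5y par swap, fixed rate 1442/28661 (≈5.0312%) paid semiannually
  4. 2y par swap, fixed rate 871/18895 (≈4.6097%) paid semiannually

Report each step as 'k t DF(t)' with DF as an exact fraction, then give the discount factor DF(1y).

step 1 [0.5y] bond c/2=17/800: DF=(7946959/8000000 − 17/800·(0))/(1+17/800) = 9727/10000 ≈ 0.972700
step 2 [1y] bond c/2=11/400: DF=(2037601/2000000 − 11/400·(0.972700))/(1+11/400) = 1931/2000 ≈ 0.965500
step 3 [1.5y] swap r/2=721/28661: DF=(1 − 721/28661·(0.972700+0.965500))/(1+721/28661) = 9279/10000 ≈ 0.927900
step 4 [2y] swap r/2=871/37790: DF=(1 − 871/37790·(0.972700+0.965500+0.927900))/(1+871/37790) = 9129/10000 ≈ 0.912900

1 1/2 9727/10000
2 1 1931/2000
3 3/2 9279/10000
4 2 9129/10000
DF(1y) = 1931/2000 ≈ 0.965500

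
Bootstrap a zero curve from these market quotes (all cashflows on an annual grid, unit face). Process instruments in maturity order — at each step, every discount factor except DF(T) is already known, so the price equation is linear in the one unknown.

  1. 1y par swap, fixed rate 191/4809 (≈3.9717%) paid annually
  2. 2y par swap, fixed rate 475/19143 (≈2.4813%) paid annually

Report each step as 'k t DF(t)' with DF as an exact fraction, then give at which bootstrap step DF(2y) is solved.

step 1 [1y] swap r/1=191/4809: DF=(1 − 191/4809·(0))/(1+191/4809) = 4809/5000 ≈ 0.961800
step 2 [2y] swap r/1=475/19143: DF=(1 − 475/19143·(0.961800))/(1+475/19143) = 381/400 ≈ 0.952500

1 1 4809/5000
2 2 381/400
DF(2y) is solved at step 2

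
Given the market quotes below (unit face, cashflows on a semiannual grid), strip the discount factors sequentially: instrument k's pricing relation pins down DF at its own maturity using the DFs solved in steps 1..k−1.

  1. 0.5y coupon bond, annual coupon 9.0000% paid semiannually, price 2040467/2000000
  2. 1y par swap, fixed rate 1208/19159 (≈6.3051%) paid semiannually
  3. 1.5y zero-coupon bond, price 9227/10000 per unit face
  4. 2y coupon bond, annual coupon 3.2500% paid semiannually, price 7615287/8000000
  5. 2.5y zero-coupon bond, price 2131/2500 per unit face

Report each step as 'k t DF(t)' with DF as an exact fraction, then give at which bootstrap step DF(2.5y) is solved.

1 1/2 9763/10000
2 1 2349/2500
3 3/2 9227/10000
4 2 8913/10000
5 5/2 2131/2500
DF(2.5y) is solved at step 5

step 1 [0.5y] bond c/2=9/200: DF=(2040467/2000000 − 9/200·(0))/(1+9/200) = 9763/10000 ≈ 0.976300
step 2 [1y] swap r/2=604/19159: DF=(1 − 604/19159·(0.976300))/(1+604/19159) = 2349/2500 ≈ 0.939600
step 3 [1.5y] zero: DF = P = 9227/10000 ≈ 0.922700
step 4 [2y] bond c/2=13/800: DF=(7615287/8000000 − 13/800·(0.976300+0.939600+0.922700))/(1+13/800) = 8913/10000 ≈ 0.891300
step 5 [2.5y] zero: DF = P = 2131/2500 ≈ 0.852400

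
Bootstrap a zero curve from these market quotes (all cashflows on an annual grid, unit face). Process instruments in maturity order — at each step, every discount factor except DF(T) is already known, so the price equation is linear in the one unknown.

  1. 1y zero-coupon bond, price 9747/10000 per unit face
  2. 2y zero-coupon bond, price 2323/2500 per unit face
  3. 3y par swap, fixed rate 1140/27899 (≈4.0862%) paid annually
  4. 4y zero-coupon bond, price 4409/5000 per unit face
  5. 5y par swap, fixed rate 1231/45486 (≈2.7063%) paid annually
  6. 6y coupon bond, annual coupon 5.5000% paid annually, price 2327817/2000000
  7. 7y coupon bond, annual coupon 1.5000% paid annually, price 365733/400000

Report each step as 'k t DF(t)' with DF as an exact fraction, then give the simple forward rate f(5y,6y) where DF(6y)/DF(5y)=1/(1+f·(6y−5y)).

step 1 [1y] zero: DF = P = 9747/10000 ≈ 0.974700
step 2 [2y] zero: DF = P = 2323/2500 ≈ 0.929200
step 3 [3y] swap r/1=1140/27899: DF=(1 − 1140/27899·(0.974700+0.929200))/(1+1140/27899) = 443/500 ≈ 0.886000
step 4 [4y] zero: DF = P = 4409/5000 ≈ 0.881800
step 5 [5y] swap r/1=1231/45486: DF=(1 − 1231/45486·(0.974700+0.929200+0.886000+0.881800))/(1+1231/45486) = 8769/10000 ≈ 0.876900
step 6 [6y] bond c/1=11/200: DF=(2327817/2000000 − 11/200·(0.974700+0.929200+0.886000+0.881800+0.876900))/(1+11/200) = 8661/10000 ≈ 0.866100
step 7 [7y] bond c/1=3/200: DF=(365733/400000 − 3/200·(0.974700+0.929200+0.886000+0.881800+0.876900+0.866100))/(1+3/200) = 513/625 ≈ 0.820800

1 1 9747/10000
2 2 2323/2500
3 3 443/500
4 4 4409/5000
5 5 8769/10000
6 6 8661/10000
7 7 513/625
f(5y,6y) = ((8769/10000)/(8661/10000) − 1)/(1) = 36/2887 ≈ 1.2470%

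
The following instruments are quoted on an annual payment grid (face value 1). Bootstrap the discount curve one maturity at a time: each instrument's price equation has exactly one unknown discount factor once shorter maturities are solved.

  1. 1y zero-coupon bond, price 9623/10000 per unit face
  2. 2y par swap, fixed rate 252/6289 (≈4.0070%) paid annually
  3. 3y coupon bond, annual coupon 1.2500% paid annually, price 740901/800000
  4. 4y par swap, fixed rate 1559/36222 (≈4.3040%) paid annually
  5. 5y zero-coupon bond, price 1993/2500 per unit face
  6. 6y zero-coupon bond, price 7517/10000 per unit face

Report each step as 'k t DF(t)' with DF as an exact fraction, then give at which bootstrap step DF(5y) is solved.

1 1 9623/10000
2 2 2311/2500
3 3 4457/5000
4 4 8441/10000
5 5 1993/2500
6 6 7517/10000
DF(5y) is solved at step 5

step 1 [1y] zero: DF = P = 9623/10000 ≈ 0.962300
step 2 [2y] swap r/1=252/6289: DF=(1 − 252/6289·(0.962300))/(1+252/6289) = 2311/2500 ≈ 0.924400
step 3 [3y] bond c/1=1/80: DF=(740901/800000 − 1/80·(0.962300+0.924400))/(1+1/80) = 4457/5000 ≈ 0.891400
step 4 [4y] swap r/1=1559/36222: DF=(1 − 1559/36222·(0.962300+0.924400+0.891400))/(1+1559/36222) = 8441/10000 ≈ 0.844100
step 5 [5y] zero: DF = P = 1993/2500 ≈ 0.797200
step 6 [6y] zero: DF = P = 7517/10000 ≈ 0.751700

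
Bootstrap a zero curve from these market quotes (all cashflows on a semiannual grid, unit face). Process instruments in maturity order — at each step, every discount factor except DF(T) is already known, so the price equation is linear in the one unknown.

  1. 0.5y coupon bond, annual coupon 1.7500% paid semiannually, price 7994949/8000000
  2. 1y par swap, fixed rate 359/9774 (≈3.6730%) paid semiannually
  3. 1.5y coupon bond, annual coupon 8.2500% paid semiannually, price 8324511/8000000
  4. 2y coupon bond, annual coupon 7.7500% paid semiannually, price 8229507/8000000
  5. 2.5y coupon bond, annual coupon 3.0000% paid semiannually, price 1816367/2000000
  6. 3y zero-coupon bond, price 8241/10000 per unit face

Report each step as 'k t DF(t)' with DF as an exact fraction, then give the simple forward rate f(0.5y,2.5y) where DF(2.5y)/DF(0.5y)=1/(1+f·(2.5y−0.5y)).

1 1/2 9907/10000
2 1 9641/10000
3 3/2 9219/10000
4 2 883/1000
5 5/2 1049/1250
6 3 8241/10000
f(0.5y,2.5y) = ((9907/10000)/(1049/1250) − 1)/(2) = 1515/16784 ≈ 9.0265%

step 1 [0.5y] bond c/2=7/800: DF=(7994949/8000000 − 7/800·(0))/(1+7/800) = 9907/10000 ≈ 0.990700
step 2 [1y] swap r/2=359/19548: DF=(1 − 359/19548·(0.990700))/(1+359/19548) = 9641/10000 ≈ 0.964100
step 3 [1.5y] bond c/2=33/800: DF=(8324511/8000000 − 33/800·(0.990700+0.964100))/(1+33/800) = 9219/10000 ≈ 0.921900
step 4 [2y] bond c/2=31/800: DF=(8229507/8000000 − 31/800·(0.990700+0.964100+0.921900))/(1+31/800) = 883/1000 ≈ 0.883000
step 5 [2.5y] bond c/2=3/200: DF=(1816367/2000000 − 3/200·(0.990700+0.964100+0.921900+0.883000))/(1+3/200) = 1049/1250 ≈ 0.839200
step 6 [3y] zero: DF = P = 8241/10000 ≈ 0.824100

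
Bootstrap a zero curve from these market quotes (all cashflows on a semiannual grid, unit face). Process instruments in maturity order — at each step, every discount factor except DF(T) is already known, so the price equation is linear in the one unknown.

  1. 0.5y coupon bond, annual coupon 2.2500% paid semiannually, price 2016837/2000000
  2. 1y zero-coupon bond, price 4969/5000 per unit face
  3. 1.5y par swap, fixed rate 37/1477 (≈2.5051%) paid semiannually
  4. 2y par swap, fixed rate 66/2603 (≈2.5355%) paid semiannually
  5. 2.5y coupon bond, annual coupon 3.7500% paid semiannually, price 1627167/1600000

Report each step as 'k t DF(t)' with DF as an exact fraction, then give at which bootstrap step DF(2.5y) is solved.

step 1 [0.5y] bond c/2=9/800: DF=(2016837/2000000 − 9/800·(0))/(1+9/800) = 2493/2500 ≈ 0.997200
step 2 [1y] zero: DF = P = 4969/5000 ≈ 0.993800
step 3 [1.5y] swap r/2=37/2954: DF=(1 − 37/2954·(0.997200+0.993800))/(1+37/2954) = 963/1000 ≈ 0.963000
step 4 [2y] swap r/2=33/2603: DF=(1 − 33/2603·(0.997200+0.993800+0.963000))/(1+33/2603) = 1901/2000 ≈ 0.950500
step 5 [2.5y] bond c/2=3/160: DF=(1627167/1600000 − 3/160·(0.997200+0.993800+0.963000+0.950500))/(1+3/160) = 579/625 ≈ 0.926400

1 1/2 2493/2500
2 1 4969/5000
3 3/2 963/1000
4 2 1901/2000
5 5/2 579/625
DF(2.5y) is solved at step 5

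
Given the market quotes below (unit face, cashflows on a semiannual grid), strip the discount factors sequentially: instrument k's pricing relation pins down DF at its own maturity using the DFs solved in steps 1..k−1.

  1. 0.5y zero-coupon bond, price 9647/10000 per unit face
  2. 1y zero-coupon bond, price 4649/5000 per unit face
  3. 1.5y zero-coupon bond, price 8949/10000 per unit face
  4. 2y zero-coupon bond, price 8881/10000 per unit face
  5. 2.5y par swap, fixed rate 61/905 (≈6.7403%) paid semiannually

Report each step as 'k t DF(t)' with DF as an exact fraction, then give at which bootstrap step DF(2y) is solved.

1 1/2 9647/10000
2 1 4649/5000
3 3/2 8949/10000
4 2 8881/10000
5 5/2 339/400
DF(2y) is solved at step 4

step 1 [0.5y] zero: DF = P = 9647/10000 ≈ 0.964700
step 2 [1y] zero: DF = P = 4649/5000 ≈ 0.929800
step 3 [1.5y] zero: DF = P = 8949/10000 ≈ 0.894900
step 4 [2y] zero: DF = P = 8881/10000 ≈ 0.888100
step 5 [2.5y] swap r/2=61/1810: DF=(1 − 61/1810·(0.964700+0.929800+0.894900+0.888100))/(1+61/1810) = 339/400 ≈ 0.847500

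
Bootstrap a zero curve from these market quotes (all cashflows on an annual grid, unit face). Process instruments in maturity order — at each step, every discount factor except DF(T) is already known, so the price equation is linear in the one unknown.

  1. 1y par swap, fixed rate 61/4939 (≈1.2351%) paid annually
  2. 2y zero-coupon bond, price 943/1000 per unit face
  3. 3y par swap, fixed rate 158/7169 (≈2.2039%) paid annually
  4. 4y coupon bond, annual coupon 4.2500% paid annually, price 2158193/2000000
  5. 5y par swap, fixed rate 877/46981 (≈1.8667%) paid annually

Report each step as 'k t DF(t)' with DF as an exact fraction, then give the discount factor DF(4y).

step 1 [1y] swap r/1=61/4939: DF=(1 − 61/4939·(0))/(1+61/4939) = 4939/5000 ≈ 0.987800
step 2 [2y] zero: DF = P = 943/1000 ≈ 0.943000
step 3 [3y] swap r/1=158/7169: DF=(1 − 158/7169·(0.987800+0.943000))/(1+158/7169) = 1171/1250 ≈ 0.936800
step 4 [4y] bond c/1=17/400: DF=(2158193/2000000 − 17/400·(0.987800+0.943000+0.936800))/(1+17/400) = 4591/5000 ≈ 0.918200
step 5 [5y] swap r/1=877/46981: DF=(1 − 877/46981·(0.987800+0.943000+0.936800+0.918200))/(1+877/46981) = 9123/10000 ≈ 0.912300

1 1 4939/5000
2 2 943/1000
3 3 1171/1250
4 4 4591/5000
5 5 9123/10000
DF(4y) = 4591/5000 ≈ 0.918200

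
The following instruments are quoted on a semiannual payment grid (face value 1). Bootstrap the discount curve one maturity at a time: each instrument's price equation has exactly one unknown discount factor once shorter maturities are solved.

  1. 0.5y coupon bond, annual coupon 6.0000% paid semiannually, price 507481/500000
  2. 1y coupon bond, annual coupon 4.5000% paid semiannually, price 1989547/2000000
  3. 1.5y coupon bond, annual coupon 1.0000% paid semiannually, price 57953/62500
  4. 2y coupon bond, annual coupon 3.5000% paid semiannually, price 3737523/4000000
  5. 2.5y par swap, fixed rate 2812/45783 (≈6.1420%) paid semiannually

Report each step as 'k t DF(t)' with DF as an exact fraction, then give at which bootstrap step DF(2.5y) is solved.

1 1/2 4927/5000
2 1 1189/1250
3 3/2 913/1000
4 2 8693/10000
5 5/2 4297/5000
DF(2.5y) is solved at step 5

step 1 [0.5y] bond c/2=3/100: DF=(507481/500000 − 3/100·(0))/(1+3/100) = 4927/5000 ≈ 0.985400
step 2 [1y] bond c/2=9/400: DF=(1989547/2000000 − 9/400·(0.985400))/(1+9/400) = 1189/1250 ≈ 0.951200
step 3 [1.5y] bond c/2=1/200: DF=(57953/62500 − 1/200·(0.985400+0.951200))/(1+1/200) = 913/1000 ≈ 0.913000
step 4 [2y] bond c/2=7/400: DF=(3737523/4000000 − 7/400·(0.985400+0.951200+0.913000))/(1+7/400) = 8693/10000 ≈ 0.869300
step 5 [2.5y] swap r/2=1406/45783: DF=(1 − 1406/45783·(0.985400+0.951200+0.913000+0.869300))/(1+1406/45783) = 4297/5000 ≈ 0.859400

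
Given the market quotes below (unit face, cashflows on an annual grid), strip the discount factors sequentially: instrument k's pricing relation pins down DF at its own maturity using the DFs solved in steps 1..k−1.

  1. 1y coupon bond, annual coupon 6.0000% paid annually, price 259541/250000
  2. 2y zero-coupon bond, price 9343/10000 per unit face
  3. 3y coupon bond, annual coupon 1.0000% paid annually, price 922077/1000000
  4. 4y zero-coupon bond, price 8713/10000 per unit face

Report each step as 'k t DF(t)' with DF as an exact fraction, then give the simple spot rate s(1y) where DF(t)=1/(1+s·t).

1 1 4897/5000
2 2 9343/10000
3 3 447/500
4 4 8713/10000
s(1y) = (1/(4897/5000) − 1)/(1) = 103/4897 ≈ 2.1033%

step 1 [1y] bond c/1=3/50: DF=(259541/250000 − 3/50·(0))/(1+3/50) = 4897/5000 ≈ 0.979400
step 2 [2y] zero: DF = P = 9343/10000 ≈ 0.934300
step 3 [3y] bond c/1=1/100: DF=(922077/1000000 − 1/100·(0.979400+0.934300))/(1+1/100) = 447/500 ≈ 0.894000
step 4 [4y] zero: DF = P = 8713/10000 ≈ 0.871300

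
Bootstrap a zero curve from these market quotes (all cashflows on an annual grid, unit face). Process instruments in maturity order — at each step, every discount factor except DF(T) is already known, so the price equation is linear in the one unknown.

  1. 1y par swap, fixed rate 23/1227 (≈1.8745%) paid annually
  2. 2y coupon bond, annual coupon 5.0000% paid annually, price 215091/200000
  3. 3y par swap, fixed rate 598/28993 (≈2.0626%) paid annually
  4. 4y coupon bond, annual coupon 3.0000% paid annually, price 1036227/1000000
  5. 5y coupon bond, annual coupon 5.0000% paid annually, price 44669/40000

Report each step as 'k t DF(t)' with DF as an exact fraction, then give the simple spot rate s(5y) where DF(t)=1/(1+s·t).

1 1 1227/1250
2 2 391/400
3 3 4701/5000
4 4 576/625
5 5 551/625
s(5y) = (1/(551/625) − 1)/(5) = 74/2755 ≈ 2.6860%

step 1 [1y] swap r/1=23/1227: DF=(1 − 23/1227·(0))/(1+23/1227) = 1227/1250 ≈ 0.981600
step 2 [2y] bond c/1=1/20: DF=(215091/200000 − 1/20·(0.981600))/(1+1/20) = 391/400 ≈ 0.977500
step 3 [3y] swap r/1=598/28993: DF=(1 − 598/28993·(0.981600+0.977500))/(1+598/28993) = 4701/5000 ≈ 0.940200
step 4 [4y] bond c/1=3/100: DF=(1036227/1000000 − 3/100·(0.981600+0.977500+0.940200))/(1+3/100) = 576/625 ≈ 0.921600
step 5 [5y] bond c/1=1/20: DF=(44669/40000 − 1/20·(0.981600+0.977500+0.940200+0.921600))/(1+1/20) = 551/625 ≈ 0.881600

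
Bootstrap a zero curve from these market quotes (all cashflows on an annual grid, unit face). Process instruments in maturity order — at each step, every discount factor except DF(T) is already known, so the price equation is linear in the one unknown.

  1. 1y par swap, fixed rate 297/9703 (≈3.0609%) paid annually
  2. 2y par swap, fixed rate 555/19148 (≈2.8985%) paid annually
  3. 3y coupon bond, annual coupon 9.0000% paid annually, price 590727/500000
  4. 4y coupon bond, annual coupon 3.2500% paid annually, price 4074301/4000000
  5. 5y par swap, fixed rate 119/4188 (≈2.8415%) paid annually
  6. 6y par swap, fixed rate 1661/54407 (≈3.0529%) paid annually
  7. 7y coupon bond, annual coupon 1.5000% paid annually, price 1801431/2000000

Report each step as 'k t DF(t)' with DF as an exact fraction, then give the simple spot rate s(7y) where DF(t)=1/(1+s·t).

1 1 9703/10000
2 2 1889/2000
3 3 4629/5000
4 4 8971/10000
5 5 8691/10000
6 6 8339/10000
7 7 807/1000
s(7y) = (1/(807/1000) − 1)/(7) = 193/5649 ≈ 3.4165%

step 1 [1y] swap r/1=297/9703: DF=(1 − 297/9703·(0))/(1+297/9703) = 9703/10000 ≈ 0.970300
step 2 [2y] swap r/1=555/19148: DF=(1 − 555/19148·(0.970300))/(1+555/19148) = 1889/2000 ≈ 0.944500
step 3 [3y] bond c/1=9/100: DF=(590727/500000 − 9/100·(0.970300+0.944500))/(1+9/100) = 4629/5000 ≈ 0.925800
step 4 [4y] bond c/1=13/400: DF=(4074301/4000000 − 13/400·(0.970300+0.944500+0.925800))/(1+13/400) = 8971/10000 ≈ 0.897100
step 5 [5y] swap r/1=119/4188: DF=(1 − 119/4188·(0.970300+0.944500+0.925800+0.897100))/(1+119/4188) = 8691/10000 ≈ 0.869100
step 6 [6y] swap r/1=1661/54407: DF=(1 − 1661/54407·(0.970300+0.944500+0.925800+0.897100+0.869100))/(1+1661/54407) = 8339/10000 ≈ 0.833900
step 7 [7y] bond c/1=3/200: DF=(1801431/2000000 − 3/200·(0.970300+0.944500+0.925800+0.897100+0.869100+0.833900))/(1+3/200) = 807/1000 ≈ 0.807000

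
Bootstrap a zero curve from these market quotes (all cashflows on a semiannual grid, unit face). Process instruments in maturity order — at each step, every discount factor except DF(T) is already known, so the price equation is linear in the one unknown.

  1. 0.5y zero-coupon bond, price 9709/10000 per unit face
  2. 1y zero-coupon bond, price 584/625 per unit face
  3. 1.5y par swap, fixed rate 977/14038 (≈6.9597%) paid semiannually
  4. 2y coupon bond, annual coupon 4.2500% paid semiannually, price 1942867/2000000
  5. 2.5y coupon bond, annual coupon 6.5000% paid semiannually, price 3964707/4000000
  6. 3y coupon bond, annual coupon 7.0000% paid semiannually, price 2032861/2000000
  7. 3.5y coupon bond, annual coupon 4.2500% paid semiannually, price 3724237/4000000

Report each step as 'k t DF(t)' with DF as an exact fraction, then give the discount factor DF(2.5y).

1 1/2 9709/10000
2 1 584/625
3 3/2 9023/10000
4 2 558/625
5 5/2 1687/2000
6 3 2071/2500
7 7/2 7999/10000
DF(2.5y) = 1687/2000 ≈ 0.843500

step 1 [0.5y] zero: DF = P = 9709/10000 ≈ 0.970900
step 2 [1y] zero: DF = P = 584/625 ≈ 0.934400
step 3 [1.5y] swap r/2=977/28076: DF=(1 − 977/28076·(0.970900+0.934400))/(1+977/28076) = 9023/10000 ≈ 0.902300
step 4 [2y] bond c/2=17/800: DF=(1942867/2000000 − 17/800·(0.970900+0.934400+0.902300))/(1+17/800) = 558/625 ≈ 0.892800
step 5 [2.5y] bond c/2=13/400: DF=(3964707/4000000 − 13/400·(0.970900+0.934400+0.902300+0.892800))/(1+13/400) = 1687/2000 ≈ 0.843500
step 6 [3y] bond c/2=7/200: DF=(2032861/2000000 − 7/200·(0.970900+0.934400+0.902300+0.892800+0.843500))/(1+7/200) = 2071/2500 ≈ 0.828400
step 7 [3.5y] bond c/2=17/800: DF=(3724237/4000000 − 17/800·(0.970900+0.934400+0.902300+0.892800+0.843500+0.828400))/(1+17/800) = 7999/10000 ≈ 0.799900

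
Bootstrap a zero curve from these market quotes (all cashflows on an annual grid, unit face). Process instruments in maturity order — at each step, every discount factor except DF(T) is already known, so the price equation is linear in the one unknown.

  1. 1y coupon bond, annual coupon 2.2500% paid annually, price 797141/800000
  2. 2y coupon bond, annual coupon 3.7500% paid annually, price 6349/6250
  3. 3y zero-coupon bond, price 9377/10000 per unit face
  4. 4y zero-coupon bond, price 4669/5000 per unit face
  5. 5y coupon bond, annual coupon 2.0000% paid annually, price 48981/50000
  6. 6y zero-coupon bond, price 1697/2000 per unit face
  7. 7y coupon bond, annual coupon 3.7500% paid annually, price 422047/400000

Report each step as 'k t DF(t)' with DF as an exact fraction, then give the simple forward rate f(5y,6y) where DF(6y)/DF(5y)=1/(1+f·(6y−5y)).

1 1 1949/2000
2 2 9439/10000
3 3 9377/10000
4 4 4669/5000
5 5 8861/10000
6 6 1697/2000
7 7 8173/10000
f(5y,6y) = ((8861/10000)/(1697/2000) − 1)/(1) = 376/8485 ≈ 4.4313%

step 1 [1y] bond c/1=9/400: DF=(797141/800000 − 9/400·(0))/(1+9/400) = 1949/2000 ≈ 0.974500
step 2 [2y] bond c/1=3/80: DF=(6349/6250 − 3/80·(0.974500))/(1+3/80) = 9439/10000 ≈ 0.943900
step 3 [3y] zero: DF = P = 9377/10000 ≈ 0.937700
step 4 [4y] zero: DF = P = 4669/5000 ≈ 0.933800
step 5 [5y] bond c/1=1/50: DF=(48981/50000 − 1/50·(0.974500+0.943900+0.937700+0.933800))/(1+1/50) = 8861/10000 ≈ 0.886100
step 6 [6y] zero: DF = P = 1697/2000 ≈ 0.848500
step 7 [7y] bond c/1=3/80: DF=(422047/400000 − 3/80·(0.974500+0.943900+0.937700+0.933800+0.886100+0.848500))/(1+3/80) = 8173/10000 ≈ 0.817300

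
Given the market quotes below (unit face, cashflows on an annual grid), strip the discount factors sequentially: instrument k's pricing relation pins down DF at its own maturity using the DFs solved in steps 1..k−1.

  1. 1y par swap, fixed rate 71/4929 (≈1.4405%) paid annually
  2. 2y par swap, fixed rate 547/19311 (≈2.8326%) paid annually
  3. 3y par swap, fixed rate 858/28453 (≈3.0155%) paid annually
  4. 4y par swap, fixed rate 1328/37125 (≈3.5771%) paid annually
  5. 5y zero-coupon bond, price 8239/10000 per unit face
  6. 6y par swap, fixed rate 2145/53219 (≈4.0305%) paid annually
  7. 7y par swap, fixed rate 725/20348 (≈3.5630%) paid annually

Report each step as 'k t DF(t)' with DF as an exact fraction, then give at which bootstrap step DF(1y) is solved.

1 1 4929/5000
2 2 9453/10000
3 3 4571/5000
4 4 542/625
5 5 8239/10000
6 6 1571/2000
7 7 313/400
DF(1y) is solved at step 1

step 1 [1y] swap r/1=71/4929: DF=(1 − 71/4929·(0))/(1+71/4929) = 4929/5000 ≈ 0.985800
step 2 [2y] swap r/1=547/19311: DF=(1 − 547/19311·(0.985800))/(1+547/19311) = 9453/10000 ≈ 0.945300
step 3 [3y] swap r/1=858/28453: DF=(1 − 858/28453·(0.985800+0.945300))/(1+858/28453) = 4571/5000 ≈ 0.914200
step 4 [4y] swap r/1=1328/37125: DF=(1 − 1328/37125·(0.985800+0.945300+0.914200))/(1+1328/37125) = 542/625 ≈ 0.867200
step 5 [5y] zero: DF = P = 8239/10000 ≈ 0.823900
step 6 [6y] swap r/1=2145/53219: DF=(1 − 2145/53219·(0.985800+0.945300+0.914200+0.867200+0.823900))/(1+2145/53219) = 1571/2000 ≈ 0.785500
step 7 [7y] swap r/1=725/20348: DF=(1 − 725/20348·(0.985800+0.945300+0.914200+0.867200+0.823900+0.785500))/(1+725/20348) = 313/400 ≈ 0.782500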